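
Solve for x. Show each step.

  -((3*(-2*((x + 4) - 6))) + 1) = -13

Step 1. [-((3*(-2*((x + 4) - 6))) + 1) = -13] flip signs both sides ⇒ neg: (3*(-2*((x + 4) - 6))) + 1 = 13.
Step 2. [(3*(-2*((x + 4) - 6))) + 1 = 13] subtract 1: x sits inside (… + 1). So sub: 3*(-2*((x + 4) - 6)) = 12.
Step 3. [3*(-2*((x + 4) - 6)) = 12] 3 out front; divide by 3, so div: -2*((x + 4) - 6) = 4.
Step 4. [-2*((x + 4) - 6) = 4] -2·(inner) — divide through by -2 ⇒ div: (x + 4) - 6 = -2.
Step 5. [(x + 4) - 6 = -2] the outer -6 inverts by adding 6 ⇒ sub: x + 4 = 4.
Step 6. [x + 4 = 4] 4 comes off first (subtract 4) ⇒ sub: x = 0.

Answer: x ∈ {0}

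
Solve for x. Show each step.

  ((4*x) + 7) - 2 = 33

Step 1. [((4*x) + 7) - 2 = 33] 2 comes off first (add 2) ⇒ sub: (4*x) + 7 = 35.
Step 2. [(4*x) + 7 = 35] +7 is outermost — subtract 7 both sides, so sub: 4*x = 28.
Step 3. [4*x = 28] 4·(inner) — divide through by 4, so div: x = 7.

Answer: x ∈ {7}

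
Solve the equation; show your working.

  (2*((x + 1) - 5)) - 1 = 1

Step 1. [(2*((x + 1) - 5)) - 1 = 1] -1 is outermost — add 1 both sides ⇒ sub: 2*((x + 1) - 5) = 2.
Step 2. [2*((x + 1) - 5) = 2] 2 out front; divide by 2. So div: (x + 1) - 5 = 1.
Step 3. [(x + 1) - 5 = 1] add 5: x sits inside (… - 5). So sub: x + 1 = 6.
Step 4. [x + 1 = 6] the outer +1 inverts by subtracting 1 ⇒ sub: x = 5.

Answer: x ∈ {5}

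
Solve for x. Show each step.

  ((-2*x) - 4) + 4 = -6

Step 1. [((-2*x) - 4) + 4 = -6] +4 is outermost — subtract 4 both sides, so sub: (-2*x) - 4 = -10.
Step 2. [(-2*x) - 4 = -10] add 4: x sits inside (… - 4). So sub: -2*x = -6.
Step 3. [-2*x = -6] -2 out front; divide by -2 ⇒ div: x = 3.

Answer: x ∈ {3}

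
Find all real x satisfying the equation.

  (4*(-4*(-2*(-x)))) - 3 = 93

Step 1. [(4*(-4*(-2*(-x)))) - 3 = 93] the outer -3 inverts by adding 3, so sub: 4*(-4*(-2*(-x))) = 96.
Step 2. [4*(-4*(-2*(-x))) = 96] divide by the outer 4 ⇒ div: -4*(-2*(-x)) = 24.
Step 3. [-4*(-2*(-x)) = 24] -4·(inner) — divide through by -4, so div: -2*(-x) = -6.
Step 4. [-2*(-x) = -6] leading coefficient -2: divide by -2. So div: -x = 3.
Step 5. [-x = 3] flip signs both sides, so neg: x = -3.

Answer: x ∈ {-3}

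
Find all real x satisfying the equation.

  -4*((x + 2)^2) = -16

Step 1. [-4*((x + 2)^2) = -16] -4·(inner) — divide through by -4, so div: (x + 2)^2 = 4.
Step 2. [(x + 2)^2 = 4] √ both sides: 4 ≥ 0 gives two branches. So sqrt: x + 2 = 2 or -2.
Step 3. [x + 2 = 2 or -2] 2 comes off first (subtract 2), so sub: x = 0 or -4.

Answer: x ∈ {-4, 0}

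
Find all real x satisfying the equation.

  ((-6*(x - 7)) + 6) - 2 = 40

Step 1. [((-6*(x - 7)) + 6) - 2 = 40] the outer -2 inverts by adding 2 ⇒ sub: (-6*(x - 7)) + 6 = 42.
Step 2. [(-6*(x - 7)) + 6 = 42] common factor -6 (LHS and 42) — divide through ⇒ factor: (x - 7) - 1 = -7.
Step 3. [(x - 7) - 1 = -7] the outer -1 inverts by adding 1. So sub: x - 7 = -6.
Step 4. [x - 7 = -6] add 7: x sits inside (… - 7). So sub: x = 1.

Answer: x ∈ {1}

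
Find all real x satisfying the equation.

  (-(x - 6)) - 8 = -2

Step 1. [(-(x - 6)) - 8 = -2] -8 is outermost — add 8 both sides. So sub: -(x - 6) = 6.
Step 2. [-(x - 6) = 6] LHS negated; negate both sides ⇒ neg: x - 6 = -6.
Step 3. [x - 6 = -6] peel the -6: add 6 from each side, so sub: x = 0.

Answer: x ∈ {0}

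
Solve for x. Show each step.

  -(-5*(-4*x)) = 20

Step 1. [-(-5*(-4*x)) = 20] flip signs both sides ⇒ neg: -5*(-4*x) = -20.
Step 2. [-5*(-4*x) = -20] divide by the outer -5, so div: -4*x = 4.
Step 3. [-4*x = 4] divide by the outer -4, so div: x = -1.

Answer: x ∈ {-1}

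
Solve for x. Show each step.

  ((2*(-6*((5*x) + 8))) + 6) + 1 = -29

Step 1. [((2*(-6*((5*x) + 8))) + 6) + 1 = -29] the outer +1 inverts by subtracting 1, so sub: (2*(-6*((5*x) + 8))) + 6 = -30.
Step 2. [(2*(-6*((5*x) + 8))) + 6 = -30] common factor 2 (LHS and -30) — divide through, so factor: (-6*((5*x) + 8)) + 3 = -15.
Step 3. [(-6*((5*x) + 8)) + 3 = -15] subtract 3: x sits inside (… + 3), so sub: -6*((5*x) + 8) = -18.
Step 4. [-6*((5*x) + 8) = -18] leading coefficient -6: divide by -6. So div: (5*x) + 8 = 3.
Step 5. [(5*x) + 8 = 3] the outer +8 inverts by subtracting 8 ⇒ sub: 5*x = -5.
Step 6. [5*x = -5] 5 out front; divide by 5 ⇒ div: x = -1.

Answer: x ∈ {-1}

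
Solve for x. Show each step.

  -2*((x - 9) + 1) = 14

Step 1. [-2*((x - 9) + 1) = 14] leading coefficient -2: divide by -2 ⇒ div: (x - 9) + 1 = -7.
Step 2. [(x - 9) + 1 = -7] 1 comes off first (subtract 1) ⇒ sub: x - 9 = -8.
Step 3. [x - 9 = -8] the outer -9 inverts by adding 9, so sub: x = 1.

Answer: x ∈ {1}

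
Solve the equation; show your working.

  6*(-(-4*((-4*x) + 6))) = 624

Step 1. [6*(-(-4*((-4*x) + 6))) = 624] 6 out front; divide by 6. So div: -(-4*((-4*x) + 6)) = 104.
Step 2. [-(-4*((-4*x) + 6)) = 104] leading − — multiply by −1 ⇒ neg: -4*((-4*x) + 6) = -104.
Step 3. [-4*((-4*x) + 6) = -104] leading coefficient -4: divide by -4. So div: (-4*x) + 6 = 26.
Step 4. [(-4*x) + 6 = 26] 6 comes off first (subtract 6), so sub: -4*x = 20.
Step 5. [-4*x = 20] -4 out front; divide by -4 ⇒ div: x = -5.

Answer: x ∈ {-5}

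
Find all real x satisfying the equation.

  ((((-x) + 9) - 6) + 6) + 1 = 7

Step 1. [((((-x) + 9) - 6) + 6) + 1 = 7] +1 is outermost — subtract 1 both sides ⇒ sub: (((-x) + 9) - 6) + 6 = 6.
Step 2. [(((-x) + 9) - 6) + 6 = 6] +6 is outermost — subtract 6 both sides, so sub: ((-x) + 9) - 6 = 0.
Step 3. [((-x) + 9) - 6 = 0] the outer -6 inverts by adding 6, so sub: (-x) + 9 = 6.
Step 4. [(-x) + 9 = 6] subtract 9: x sits inside (… + 9). So sub: -x = -3.
Step 5. [-x = -3] leading − — multiply by −1, so neg: x = 3.

Answer: x ∈ {3}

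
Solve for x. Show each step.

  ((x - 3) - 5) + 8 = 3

Step 1. [((x - 3) - 5) + 8 = 3] +8 is outermost — subtract 8 both sides ⇒ sub: (x - 3) - 5 = -5.
Step 2. [(x - 3) - 5 = -5] -5 is outermost — add 5 both sides, so sub: x - 3 = 0.
Step 3. [x - 3 = 0] -3 is outermost — add 3 both sides ⇒ sub: x = 3.

Answer: x ∈ {3}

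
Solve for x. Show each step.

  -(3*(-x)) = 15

Step 1. [-(3*(-x)) = 15] LHS negated; negate both sides. So neg: 3*(-x) = -15.
Step 2. [3*(-x) = -15] leading coefficient 3: divide by 3. So div: -x = -5.
Step 3. [-x = -5] LHS negated; negate both sides, so neg: x = 5.

Answer: x ∈ {5}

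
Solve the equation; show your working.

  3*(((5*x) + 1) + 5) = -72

Step 1. [3*(((5*x) + 1) + 5) = -72] divide by the outer 3, so div: ((5*x) + 1) + 5 = -24.
Step 2. [((5*x) + 1) + 5 = -24] subtract 5: x sits inside (… + 5). So sub: (5*x) + 1 = -29.
Step 3. [(5*x) + 1 = -29] peel the +1: subtract 1 from each side ⇒ sub: 5*x = -30.
Step 4. [5*x = -30] 5 out front; divide by 5. So div: x = -6.

Answer: x ∈ {-6}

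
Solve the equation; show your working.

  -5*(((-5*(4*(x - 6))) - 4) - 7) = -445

Step 1. [-5*(((-5*(4*(x - 6))) - 4) - 7) = -445] divide by the outer -5. So div: ((-5*(4*(x - 6))) - 4) - 7 = 89.
Step 2. [((-5*(4*(x - 6))) - 4) - 7 = 89] the outer -7 inverts by adding 7, so sub: (-5*(4*(x - 6))) - 4 = 96.
Step 3. [(-5*(4*(x - 6))) - 4 = 96] 4 comes off first (add 4). So sub: -5*(4*(x - 6)) = 100.
Step 4. [-5*(4*(x - 6)) = 100] LHS = -5·(…); ÷-5 both sides. So div: 4*(x - 6) = -20.
Step 5. [4*(x - 6) = -20] LHS = 4·(…); ÷4 both sides ⇒ div: x - 6 = -5.
Step 6. [x - 6 = -5] peel the -6: add 6 from each side ⇒ sub: x = 1.

Answer: x ∈ {1}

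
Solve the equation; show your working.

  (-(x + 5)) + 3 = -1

Step 1. [(-(x + 5)) + 3 = -1] +3 is outermost — subtract 3 both sides, so sub: -(x + 5) = -4.
Step 2. [-(x + 5) = -4] leading − — multiply by −1, so neg: x + 5 = 4.
Step 3. [x + 5 = 4] the outer +5 inverts by subtracting 5 ⇒ sub: x = -1.

Answer: x ∈ {-1}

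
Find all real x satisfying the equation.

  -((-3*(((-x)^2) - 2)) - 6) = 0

Step 1. [-((-3*(((-x)^2) - 2)) - 6) = 0] LHS negated; negate both sides ⇒ neg: (-3*(((-x)^2) - 2)) - 6 = 0.
Step 2. [(-3*(((-x)^2) - 2)) - 6 = 0] -6 is outermost — add 6 both sides, so sub: -3*(((-x)^2) - 2) = 6.
Step 3. [-3*(((-x)^2) - 2) = 6] -3·(inner) — divide through by -3 ⇒ div: ((-x)^2) - 2 = -2.
Step 4. [((-x)^2) - 2 = -2] peel the -2: add 2 from each side ⇒ sub: (-x)^2 = 0.
Step 5. [(-x)^2 = 0] LHS squared, RHS 0 ≥ 0: apply √ (±). So sqrt: -x = 0.
Step 6. [-x = 0] leading − — multiply by −1, so neg: x = 0.

Answer: x ∈ {0}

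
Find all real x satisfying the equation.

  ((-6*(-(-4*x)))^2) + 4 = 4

Step 1. [((-6*(-(-4*x)))^2) + 4 = 4] peel the +4: subtract 4 from each side ⇒ sub: (-6*(-(-4*x)))^2 = 0.
Step 2. [(-6*(-(-4*x)))^2 = 0] 0 ≥ 0, LHS is (·)² — take ±√. So sqrt: -6*(-(-4*x)) = 0.
Step 3. [-6*(-(-4*x)) = 0] leading coefficient -6: divide by -6. So div: -(-4*x) = 0.
Step 4. [-(-4*x) = 0] LHS negated; negate both sides, so neg: -4*x = 0.
Step 5. [-4*x = 0] -4 out front; divide by -4, so div: x = 0.

Answer: x ∈ {0}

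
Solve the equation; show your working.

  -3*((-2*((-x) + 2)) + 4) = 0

Step 1. [-3*((-2*((-x) + 2)) + 4) = 0] LHS = -3·(…); ÷-3 both sides, so div: (-2*((-x) + 2)) + 4 = 0.
Step 2. [(-2*((-x) + 2)) + 4 = 0] 4 comes off first (subtract 4) ⇒ sub: -2*((-x) + 2) = -4.
Step 3. [-2*((-x) + 2) = -4] -2·(inner) — divide through by -2 ⇒ div: (-x) + 2 = 2.
Step 4. [(-x) + 2 = 2] subtract 2: x sits inside (… + 2), so sub: -x = 0.
Step 5. [-x = 0] leading − — multiply by −1 ⇒ neg: x = 0.

Answer: x ∈ {0}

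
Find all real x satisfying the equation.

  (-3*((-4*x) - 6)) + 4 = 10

Step 1. [(-3*((-4*x) - 6)) + 4 = 10] the outer +4 inverts by subtracting 4 ⇒ sub: -3*((-4*x) - 6) = 6.
Step 2. [-3*((-4*x) - 6) = 6] -3 out front; divide by -3. So div: (-4*x) - 6 = -2.
Step 3. [(-4*x) - 6 = -2] the outer -6 inverts by adding 6 ⇒ sub: -4*x = 4.
Step 4. [-4*x = 4] divide by the outer -4 ⇒ div: x = -1.

Answer: x ∈ {-1}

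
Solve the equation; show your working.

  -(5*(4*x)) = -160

Step 1. [-(5*(4*x)) = -160] flip signs both sides. So neg: 5*(4*x) = 160.
Step 2. [5*(4*x) = 160] 5·(inner) — divide through by 5 ⇒ div: 4*x = 32.
Step 3. [4*x = 32] divide by the outer 4 ⇒ div: x = 8.

Answer: x ∈ {8}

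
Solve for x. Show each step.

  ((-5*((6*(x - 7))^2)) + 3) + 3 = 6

Step 1. [((-5*((6*(x - 7))^2)) + 3) + 3 = 6] peel the +3: subtract 3 from each side ⇒ sub: (-5*((6*(x - 7))^2)) + 3 = 3.
Step 2. [(-5*((6*(x - 7))^2)) + 3 = 3] the outer +3 inverts by subtracting 3, so sub: -5*((6*(x - 7))^2) = 0.
Step 3. [-5*((6*(x - 7))^2) = 0] LHS = -5·(…); ÷-5 both sides, so div: (6*(x - 7))^2 = 0.
Step 4. [(6*(x - 7))^2 = 0] LHS squared, RHS 0 ≥ 0: apply √ (±) ⇒ sqrt: 6*(x - 7) = 0.
Step 5. [6*(x - 7) = 0] LHS = 6·(…); ÷6 both sides ⇒ div: x - 7 = 0.
Step 6. [x - 7 = 0] -7 is outermost — add 7 both sides. So sub: x = 7.

Answer: x ∈ {7}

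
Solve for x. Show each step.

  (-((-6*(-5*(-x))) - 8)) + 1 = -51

Step 1. [(-((-6*(-5*(-x))) - 8)) + 1 = -51] +1 is outermost — subtract 1 both sides ⇒ sub: -((-6*(-5*(-x))) - 8) = -52.
Step 2. [-((-6*(-5*(-x))) - 8) = -52] LHS negated; negate both sides ⇒ neg: (-6*(-5*(-x))) - 8 = 52.
Step 3. [(-6*(-5*(-x))) - 8 = 52] the outer -8 inverts by adding 8, so sub: -6*(-5*(-x)) = 60.
Step 4. [-6*(-5*(-x)) = 60] leading coefficient -6: divide by -6, so div: -5*(-x) = -10.
Step 5. [-5*(-x) = -10] -5 out front; divide by -5 ⇒ div: -x = 2.
Step 6. [-x = 2] LHS negated; negate both sides ⇒ neg: x = -2.

Answer: x ∈ {-2}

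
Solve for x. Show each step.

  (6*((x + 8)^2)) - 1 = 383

Step 1. [(6*((x + 8)^2)) - 1 = 383] the outer -1 inverts by adding 1. So sub: 6*((x + 8)^2) = 384.
Step 2. [6*((x + 8)^2) = 384] LHS = 6·(…); ÷6 both sides ⇒ div: (x + 8)^2 = 64.
Step 3. [(x + 8)^2 = 64] LHS squared, RHS 64 ≥ 0: apply √ (±). So sqrt: x + 8 = 8 or -8.
Step 4. [x + 8 = 8 or -8] peel the +8: subtract 8 from each side. So sub: x = 0 or -16.

Answer: x ∈ {-16, 0}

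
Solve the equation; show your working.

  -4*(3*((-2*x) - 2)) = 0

Step 1. [-4*(3*((-2*x) - 2)) = 0] LHS = -4·(…); ÷-4 both sides ⇒ div: 3*((-2*x) - 2) = 0.
Step 2. [3*((-2*x) - 2) = 0] 3 out front; divide by 3, so div: (-2*x) - 2 = 0.
Step 3. [(-2*x) - 2 = 0] add 2: x sits inside (… - 2). So sub: -2*x = 2.
Step 4. [-2*x = 2] -2·(inner) — divide through by -2. So div: x = -1.

Answer: x ∈ {-1}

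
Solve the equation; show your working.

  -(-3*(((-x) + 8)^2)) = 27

Step 1. [-(-3*(((-x) + 8)^2)) = 27] LHS negated; negate both sides ⇒ neg: -3*(((-x) + 8)^2) = -27.
Step 2. [-3*(((-x) + 8)^2) = -27] leading coefficient -3: divide by -3 ⇒ div: ((-x) + 8)^2 = 9.
Step 3. [((-x) + 8)^2 = 9] 9 ≥ 0, LHS is (·)² — take ±√, so sqrt: (-x) + 8 = 3 or -3.
Step 4. [(-x) + 8 = 3 or -3] +8 is outermost — subtract 8 both sides ⇒ sub: -x = -5 or -11.
Step 5. [-x = -5 or -11] leading − — multiply by −1, so neg: x = 5 or 11.

Answer: x ∈ {5, 11}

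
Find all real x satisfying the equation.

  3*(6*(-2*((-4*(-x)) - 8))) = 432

Step 1. [3*(6*(-2*((-4*(-x)) - 8))) = 432] 3·(inner) — divide through by 3 ⇒ div: 6*(-2*((-4*(-x)) - 8)) = 144.
Step 2. [6*(-2*((-4*(-x)) - 8)) = 144] LHS = 6·(…); ÷6 both sides. So div: -2*((-4*(-x)) - 8) = 24.
Step 3. [-2*((-4*(-x)) - 8) = 24] leading coefficient -2: divide by -2, so div: (-4*(-x)) - 8 = -12.
Step 4. [(-4*(-x)) - 8 = -12] 8 comes off first (add 8) ⇒ sub: -4*(-x) = -4.
Step 5. [-4*(-x) = -4] divide by the outer -4 ⇒ div: -x = 1.
Step 6. [-x = 1] flip signs both sides ⇒ neg: x = -1.

Answer: x ∈ {-1}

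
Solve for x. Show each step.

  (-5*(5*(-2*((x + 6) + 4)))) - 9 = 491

Step 1. [(-5*(5*(-2*((x + 6) + 4)))) - 9 = 491] 9 comes off first (add 9) ⇒ sub: -5*(5*(-2*((x + 6) + 4))) = 500.
Step 2. [-5*(5*(-2*((x + 6) + 4))) = 500] divide by the outer -5. So div: 5*(-2*((x + 6) + 4)) = -100.
Step 3. [5*(-2*((x + 6) + 4)) = -100] 5·(inner) — divide through by 5. So div: -2*((x + 6) + 4) = -20.
Step 4. [-2*((x + 6) + 4) = -20] divide by the outer -2, so div: (x + 6) + 4 = 10.
Step 5. [(x + 6) + 4 = 10] the outer +4 inverts by subtracting 4. So sub: x + 6 = 6.
Step 6. [x + 6 = 6] subtract 6: x sits inside (… + 6) ⇒ sub: x = 0.

Answer: x ∈ {0}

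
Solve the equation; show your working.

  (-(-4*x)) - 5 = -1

Step 1. [(-(-4*x)) - 5 = -1] -5 is outermost — add 5 both sides. So sub: -(-4*x) = 4.
Step 2. [-(-4*x) = 4] LHS negated; negate both sides. So neg: -4*x = -4.
Step 3. [-4*x = -4] LHS = -4·(…); ÷-4 both sides ⇒ div: x = 1.

Answer: x ∈ {1}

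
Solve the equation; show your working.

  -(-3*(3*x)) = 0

Step 1. [-(-3*(3*x)) = 0] LHS negated; negate both sides ⇒ neg: -3*(3*x) = 0.
Step 2. [-3*(3*x) = 0] -3 out front; divide by -3. So div: 3*x = 0.
Step 3. [3*x = 0] 3 out front; divide by 3 ⇒ div: x = 0.

Answer: x ∈ {0}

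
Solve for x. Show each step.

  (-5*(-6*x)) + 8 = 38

Step 1. [(-5*(-6*x)) + 8 = 38] 8 comes off first (subtract 8) ⇒ sub: -5*(-6*x) = 30.
Step 2. [-5*(-6*x) = 30] LHS = -5·(…); ÷-5 both sides, so div: -6*x = -6.
Step 3. [-6*x = -6] leading coefficient -6: divide by -6. So div: x = 1.

Answer: x ∈ {1}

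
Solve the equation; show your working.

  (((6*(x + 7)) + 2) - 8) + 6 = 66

Step 1. [(((6*(x + 7)) + 2) - 8) + 6 = 66] the outer +6 inverts by subtracting 6, so sub: ((6*(x + 7)) + 2) - 8 = 60.
Step 2. [((6*(x + 7)) + 2) - 8 = 60] add 8: x sits inside (… - 8) ⇒ sub: (6*(x + 7)) + 2 = 68.
Step 3. [(6*(x + 7)) + 2 = 68] +2 is outermost — subtract 2 both sides. So sub: 6*(x + 7) = 66.
Step 4. [6*(x + 7) = 66] 6 out front; divide by 6 ⇒ div: x + 7 = 11.
Step 5. [x + 7 = 11] the outer +7 inverts by subtracting 7. So sub: x = 4.

Answer: x ∈ {4}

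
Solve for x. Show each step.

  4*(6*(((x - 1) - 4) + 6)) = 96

Step 1. [4*(6*(((x - 1) - 4) + 6)) = 96] LHS = 4·(…); ÷4 both sides ⇒ div: 6*(((x - 1) - 4) + 6) = 24.
Step 2. [6*(((x - 1) - 4) + 6) = 24] leading coefficient 6: divide by 6 ⇒ div: ((x - 1) - 4) + 6 = 4.
Step 3. [((x - 1) - 4) + 6 = 4] subtract 6: x sits inside (… + 6). So sub: (x - 1) - 4 = -2.
Step 4. [(x - 1) - 4 = -2] -4 is outermost — add 4 both sides, so sub: x - 1 = 2.
Step 5. [x - 1 = 2] peel the -1: add 1 from each side. So sub: x = 3.

Answer: x ∈ {3}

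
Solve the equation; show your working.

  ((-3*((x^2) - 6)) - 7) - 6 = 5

Step 1. [((-3*((x^2) - 6)) - 7) - 6 = 5] 6 comes off first (add 6). So sub: (-3*((x^2) - 6)) - 7 = 11.
Step 2. [(-3*((x^2) - 6)) - 7 = 11] -7 is outermost — add 7 both sides, so sub: -3*((x^2) - 6) = 18.
Step 3. [-3*((x^2) - 6) = 18] -3·(inner) — divide through by -3, so div: (x^2) - 6 = -6.
Step 4. [(x^2) - 6 = -6] -6 is outermost — add 6 both sides, so sub: x^2 = 0.
Step 5. [x^2 = 0] LHS squared, RHS 0 ≥ 0: apply √ (±). So sqrt: x = 0.

Answer: x ∈ {0}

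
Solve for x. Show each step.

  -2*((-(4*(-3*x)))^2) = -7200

Step 1. [-2*((-(4*(-3*x)))^2) = -7200] -2·(inner) — divide through by -2, so div: (-(4*(-3*x)))^2 = 3600.
Step 2. [(-(4*(-3*x)))^2 = 3600] LHS squared, RHS 3600 ≥ 0: apply √ (±), so sqrt: -(4*(-3*x)) = 60 or -60.
Step 3. [-(4*(-3*x)) = 60 or -60] flip signs both sides, so neg: 4*(-3*x) = -60 or 60.
Step 4. [4*(-3*x) = -60 or 60] leading coefficient 4: divide by 4, so div: -3*x = -15 or 15.
Step 5. [-3*x = -15 or 15] divide by the outer -3 ⇒ div: x = 5 or -5.

Answer: x ∈ {-5, 5}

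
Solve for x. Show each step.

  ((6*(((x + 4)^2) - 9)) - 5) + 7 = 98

Step 1. [((6*(((x + 4)^2) - 9)) - 5) + 7 = 98] subtract 7: x sits inside (… + 7) ⇒ sub: (6*(((x + 4)^2) - 9)) - 5 = 91.
Step 2. [(6*(((x + 4)^2) - 9)) - 5 = 91] 5 comes off first (add 5), so sub: 6*(((x + 4)^2) - 9) = 96.
Step 3. [6*(((x + 4)^2) - 9) = 96] 6·(inner) — divide through by 6. So div: ((x + 4)^2) - 9 = 16.
Step 4. [((x + 4)^2) - 9 = 16] add 9: x sits inside (… - 9), so sub: (x + 4)^2 = 25.
Step 5. [(x + 4)^2 = 25] √ both sides: 25 ≥ 0 gives two branches ⇒ sqrt: x + 4 = 5 or -5.
Step 6. [x + 4 = 5 or -5] the outer +4 inverts by subtracting 4. So sub: x = 1 or -9.

Answer: x ∈ {-9, 1}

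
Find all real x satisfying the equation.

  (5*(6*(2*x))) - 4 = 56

Step 1. [(5*(6*(2*x))) - 4 = 56] -4 is outermost — add 4 both sides. So sub: 5*(6*(2*x)) = 60.
Step 2. [5*(6*(2*x)) = 60] 5·(inner) — divide through by 5. So div: 6*(2*x) = 12.
Step 3. [6*(2*x) = 12] 6·(inner) — divide through by 6 ⇒ div: 2*x = 2.
Step 4. [2*x = 2] 2·(inner) — divide through by 2 ⇒ div: x = 1.

Answer: x ∈ {1}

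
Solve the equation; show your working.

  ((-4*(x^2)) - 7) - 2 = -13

Step 1. [((-4*(x^2)) - 7) - 2 = -13] peel the -2: add 2 from each side ⇒ sub: (-4*(x^2)) - 7 = -11.
Step 2. [(-4*(x^2)) - 7 = -11] add 7: x sits inside (… - 7), so sub: -4*(x^2) = -4.
Step 3. [-4*(x^2) = -4] LHS = -4·(…); ÷-4 both sides ⇒ div: x^2 = 1.
Step 4. [x^2 = 1] √ both sides: 1 ≥ 0 gives two branches. So sqrt: x = 1 or -1.

Answer: x ∈ {-1, 1}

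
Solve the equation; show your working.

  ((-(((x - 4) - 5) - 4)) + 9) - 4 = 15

Step 1. [((-(((x - 4) - 5) - 4)) + 9) - 4 = 15] the outer -4 inverts by adding 4 ⇒ sub: (-(((x - 4) - 5) - 4)) + 9 = 19.
Step 2. [(-(((x - 4) - 5) - 4)) + 9 = 19] +9 is outermost — subtract 9 both sides, so sub: -(((x - 4) - 5) - 4) = 10.
Step 3. [-(((x - 4) - 5) - 4) = 10] flip signs both sides. So neg: ((x - 4) - 5) - 4 = -10.
Step 4. [((x - 4) - 5) - 4 = -10] 4 comes off first (add 4) ⇒ sub: (x - 4) - 5 = -6.
Step 5. [(x - 4) - 5 = -6] the outer -5 inverts by adding 5. So sub: x - 4 = -1.
Step 6. [x - 4 = -1] peel the -4: add 4 from each side, so sub: x = 3.

Answer: x ∈ {3}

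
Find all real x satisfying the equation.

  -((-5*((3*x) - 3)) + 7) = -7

Step 1. [-((-5*((3*x) - 3)) + 7) = -7] LHS negated; negate both sides, so neg: (-5*((3*x) - 3)) + 7 = 7.
Step 2. [(-5*((3*x) - 3)) + 7 = 7] subtract 7: x sits inside (… + 7). So sub: -5*((3*x) - 3) = 0.
Step 3. [-5*((3*x) - 3) = 0] leading coefficient -5: divide by -5, so div: (3*x) - 3 = 0.
Step 4. [(3*x) - 3 = 0] the outer -3 inverts by adding 3 ⇒ sub: 3*x = 3.
Step 5. [3*x = 3] leading coefficient 3: divide by 3. So div: x = 1.

Answer: x ∈ {1}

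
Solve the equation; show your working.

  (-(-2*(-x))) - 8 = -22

Step 1. [(-(-2*(-x))) - 8 = -22] -8 is outermost — add 8 both sides. So sub: -(-2*(-x)) = -14.
Step 2. [-(-2*(-x)) = -14] flip signs both sides, so neg: -2*(-x) = 14.
Step 3. [-2*(-x) = 14] leading coefficient -2: divide by -2, so div: -x = -7.
Step 4. [-x = -7] flip signs both sides. So neg: x = 7.

Answer: x ∈ {7}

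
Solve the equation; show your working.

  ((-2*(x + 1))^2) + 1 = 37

Step 1. [((-2*(x + 1))^2) + 1 = 37] +1 is outermost — subtract 1 both sides, so sub: (-2*(x + 1))^2 = 36.
Step 2. [(-2*(x + 1))^2 = 36] 36 ≥ 0, LHS is (·)² — take ±√ ⇒ sqrt: -2*(x + 1) = 6 or -6.
Step 3. [-2*(x + 1) = 6 or -6] LHS = -2·(…); ÷-2 both sides ⇒ div: x + 1 = -3 or 3.
Step 4. [x + 1 = -3 or 3] peel the +1: subtract 1 from each side. So sub: x = -4 or 2.

Answer: x ∈ {-4, 2}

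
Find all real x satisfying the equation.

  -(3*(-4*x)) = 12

Step 1. [-(3*(-4*x)) = 12] leading − — multiply by −1. So neg: 3*(-4*x) = -12.
Step 2. [3*(-4*x) = -12] 3·(inner) — divide through by 3. So div: -4*x = -4.
Step 3. [-4*x = -4] LHS = -4·(…); ÷-4 both sides. So div: x = 1.

Answer: x ∈ {1}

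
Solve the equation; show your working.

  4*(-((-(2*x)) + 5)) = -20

Step 1. [4*(-((-(2*x)) + 5)) = -20] 4·(inner) — divide through by 4. So div: -((-(2*x)) + 5) = -5.
Step 2. [-((-(2*x)) + 5) = -5] LHS negated; negate both sides. So neg: (-(2*x)) + 5 = 5.
Step 3. [(-(2*x)) + 5 = 5] peel the +5: subtract 5 from each side ⇒ sub: -(2*x) = 0.
Step 4. [-(2*x) = 0] LHS negated; negate both sides, so neg: 2*x = 0.
Step 5. [2*x = 0] LHS = 2·(…); ÷2 both sides, so div: x = 0.

Answer: x ∈ {0}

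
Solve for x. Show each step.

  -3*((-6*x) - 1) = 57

Step 1. [-3*((-6*x) - 1) = 57] LHS = -3·(…); ÷-3 both sides. So div: (-6*x) - 1 = -19.
Step 2. [(-6*x) - 1 = -19] -1 is outermost — add 1 both sides, so sub: -6*x = -18.
Step 3. [-6*x = -18] leading coefficient -6: divide by -6, so div: x = 3.

Answer: x ∈ {3}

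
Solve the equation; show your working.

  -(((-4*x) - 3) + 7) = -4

Step 1. [-(((-4*x) - 3) + 7) = -4] LHS negated; negate both sides, so neg: ((-4*x) - 3) + 7 = 4.
Step 2. [((-4*x) - 3) + 7 = 4] the outer +7 inverts by subtracting 7 ⇒ sub: (-4*x) - 3 = -3.
Step 3. [(-4*x) - 3 = -3] the outer -3 inverts by adding 3, so sub: -4*x = 0.
Step 4. [-4*x = 0] -4 out front; divide by -4 ⇒ div: x = 0.

Answer: x ∈ {0}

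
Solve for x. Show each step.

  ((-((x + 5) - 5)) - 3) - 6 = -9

Step 1. [((-((x + 5) - 5)) - 3) - 6 = -9] peel the -6: add 6 from each side ⇒ sub: (-((x + 5) - 5)) - 3 = -3.
Step 2. [(-((x + 5) - 5)) - 3 = -3] peel the -3: add 3 from each side, so sub: -((x + 5) - 5) = 0.
Step 3. [-((x + 5) - 5) = 0] flip signs both sides, so neg: (x + 5) - 5 = 0.
Step 4. [(x + 5) - 5 = 0] peel the -5: add 5 from each side, so sub: x + 5 = 5.
Step 5. [x + 5 = 5] 5 comes off first (subtract 5). So sub: x = 0.

Answer: x ∈ {0}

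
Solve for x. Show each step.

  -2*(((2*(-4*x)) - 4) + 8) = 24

Step 1. [-2*(((2*(-4*x)) - 4) + 8) = 24] leading coefficient -2: divide by -2 ⇒ div: ((2*(-4*x)) - 4) + 8 = -12.
Step 2. [((2*(-4*x)) - 4) + 8 = -12] peel the +8: subtract 8 from each side ⇒ sub: (2*(-4*x)) - 4 = -20.
Step 3. [(2*(-4*x)) - 4 = -20] common factor 2 (LHS and -20) — divide through, so factor: (-4*x) - 2 = -10.
Step 4. [(-4*x) - 2 = -10] peel the -2: add 2 from each side ⇒ sub: -4*x = -8.
Step 5. [-4*x = -8] leading coefficient -4: divide by -4 ⇒ div: x = 2.

Answer: x ∈ {2}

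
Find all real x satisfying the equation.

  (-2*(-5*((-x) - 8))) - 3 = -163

Step 1. [(-2*(-5*((-x) - 8))) - 3 = -163] the outer -3 inverts by adding 3. So sub: -2*(-5*((-x) - 8)) = -160.
Step 2. [-2*(-5*((-x) - 8)) = -160] divide by the outer -2 ⇒ div: -5*((-x) - 8) = 80.
Step 3. [-5*((-x) - 8) = 80] -5 out front; divide by -5, so div: (-x) - 8 = -16.
Step 4. [(-x) - 8 = -16] the outer -8 inverts by adding 8. So sub: -x = -8.
Step 5. [-x = -8] LHS negated; negate both sides, so neg: x = 8.

Answer: x ∈ {8}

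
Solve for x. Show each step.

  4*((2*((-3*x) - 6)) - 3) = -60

Step 1. [4*((2*((-3*x) - 6)) - 3) = -60] divide by the outer 4, so div: (2*((-3*x) - 6)) - 3 = -15.
Step 2. [(2*((-3*x) - 6)) - 3 = -15] add 3: x sits inside (… - 3) ⇒ sub: 2*((-3*x) - 6) = -12.
Step 3. [2*((-3*x) - 6) = -12] 2 out front; divide by 2 ⇒ div: (-3*x) - 6 = -6.
Step 4. [(-3*x) - 6 = -6] -3 divides every term; factor it out ⇒ factor: x + 2 = 2.
Step 5. [x + 2 = 2] +2 is outermost — subtract 2 both sides. So sub: x = 0.

Answer: x ∈ {0}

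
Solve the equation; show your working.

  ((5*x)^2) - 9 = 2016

Step 1. [((5*x)^2) - 9 = 2016] add 9: x sits inside (… - 9) ⇒ sub: (5*x)^2 = 2025.
Step 2. [(5*x)^2 = 2025] 2025 ≥ 0, LHS is (·)² — take ±√, so sqrt: 5*x = 45 or -45.
Step 3. [5*x = 45 or -45] 5·(inner) — divide through by 5, so div: x = 9 or -9.

Answer: x ∈ {-9, 9}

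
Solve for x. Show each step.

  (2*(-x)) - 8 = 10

Step 1. [(2*(-x)) - 8 = 10] 2 divides every term; factor it out. So factor: (-x) - 4 = 5.
Step 2. [(-x) - 4 = 5] 4 comes off first (add 4) ⇒ sub: -x = 9.
Step 3. [-x = 9] leading − — multiply by −1 ⇒ neg: x = -9.

Answer: x ∈ {-9}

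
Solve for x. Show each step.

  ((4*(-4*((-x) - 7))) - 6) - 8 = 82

Step 1. [((4*(-4*((-x) - 7))) - 6) - 8 = 82] peel the -8: add 8 from each side, so sub: (4*(-4*((-x) - 7))) - 6 = 90.
Step 2. [(4*(-4*((-x) - 7))) - 6 = 90] the outer -6 inverts by adding 6 ⇒ sub: 4*(-4*((-x) - 7)) = 96.
Step 3. [4*(-4*((-x) - 7)) = 96] divide by the outer 4. So div: -4*((-x) - 7) = 24.
Step 4. [-4*((-x) - 7) = 24] leading coefficient -4: divide by -4, so div: (-x) - 7 = -6.
Step 5. [(-x) - 7 = -6] 7 comes off first (add 7). So sub: -x = 1.
Step 6. [-x = 1] flip signs both sides. So neg: x = -1.

Answer: x ∈ {-1}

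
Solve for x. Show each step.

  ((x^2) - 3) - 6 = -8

Step 1. [((x^2) - 3) - 6 = -8] the outer -6 inverts by adding 6. So sub: (x^2) - 3 = -2.
Step 2. [(x^2) - 3 = -2] -3 is outermost — add 3 both sides, so sub: x^2 = 1.
Step 3. [x^2 = 1] √ both sides: 1 ≥ 0 gives two branches ⇒ sqrt: x = 1 or -1.

Answer: x ∈ {-1, 1}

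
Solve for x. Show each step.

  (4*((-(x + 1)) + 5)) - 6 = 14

Step 1. [(4*((-(x + 1)) + 5)) - 6 = 14] the outer -6 inverts by adding 6, so sub: 4*((-(x + 1)) + 5) = 20.
Step 2. [4*((-(x + 1)) + 5) = 20] divide by the outer 4. So div: (-(x + 1)) + 5 = 5.
Step 3. [(-(x + 1)) + 5 = 5] 5 comes off first (subtract 5) ⇒ sub: -(x + 1) = 0.
Step 4. [-(x + 1) = 0] flip signs both sides, so neg: x + 1 = 0.
Step 5. [x + 1 = 0] peel the +1: subtract 1 from each side, so sub: x = -1.

Answer: x ∈ {-1}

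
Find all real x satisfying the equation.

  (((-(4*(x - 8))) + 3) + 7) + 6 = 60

Step 1. [(((-(4*(x - 8))) + 3) + 7) + 6 = 60] subtract 6: x sits inside (… + 6). So sub: ((-(4*(x - 8))) + 3) + 7 = 54.
Step 2. [((-(4*(x - 8))) + 3) + 7 = 54] +7 is outermost — subtract 7 both sides. So sub: (-(4*(x - 8))) + 3 = 47.
Step 3. [(-(4*(x - 8))) + 3 = 47] peel the +3: subtract 3 from each side ⇒ sub: -(4*(x - 8)) = 44.
Step 4. [-(4*(x - 8)) = 44] LHS negated; negate both sides ⇒ neg: 4*(x - 8) = -44.
Step 5. [4*(x - 8) = -44] divide by the outer 4. So div: x - 8 = -11.
Step 6. [x - 8 = -11] the outer -8 inverts by adding 8 ⇒ sub: x = -3.

Answer: x ∈ {-3}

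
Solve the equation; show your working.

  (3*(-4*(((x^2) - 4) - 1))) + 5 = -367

Step 1. [(3*(-4*(((x^2) - 4) - 1))) + 5 = -367] 5 comes off first (subtract 5). So sub: 3*(-4*(((x^2) - 4) - 1)) = -372.
Step 2. [3*(-4*(((x^2) - 4) - 1)) = -372] 3·(inner) — divide through by 3. So div: -4*(((x^2) - 4) - 1) = -124.
Step 3. [-4*(((x^2) - 4) - 1) = -124] -4·(inner) — divide through by -4. So div: ((x^2) - 4) - 1 = 31.
Step 4. [((x^2) - 4) - 1 = 31] add 1: x sits inside (… - 1), so sub: (x^2) - 4 = 32.
Step 5. [(x^2) - 4 = 32] -4 is outermost — add 4 both sides ⇒ sub: x^2 = 36.
Step 6. [x^2 = 36] 36 ≥ 0, LHS is (·)² — take ±√ ⇒ sqrt: x = 6 or -6.

Answer: x ∈ {-6, 6}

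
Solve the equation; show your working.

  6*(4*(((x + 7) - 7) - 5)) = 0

Step 1. [6*(4*(((x + 7) - 7) - 5)) = 0] 6·(inner) — divide through by 6 ⇒ div: 4*(((x + 7) - 7) - 5) = 0.
Step 2. [4*(((x + 7) - 7) - 5) = 0] LHS = 4·(…); ÷4 both sides ⇒ div: ((x + 7) - 7) - 5 = 0.
Step 3. [((x + 7) - 7) - 5 = 0] the outer -5 inverts by adding 5 ⇒ sub: (x + 7) - 7 = 5.
Step 4. [(x + 7) - 7 = 5] peel the -7: add 7 from each side. So sub: x + 7 = 12.
Step 5. [x + 7 = 12] subtract 7: x sits inside (… + 7). So sub: x = 5.

Answer: x ∈ {5}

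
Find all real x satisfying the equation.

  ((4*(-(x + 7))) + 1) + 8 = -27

Step 1. [((4*(-(x + 7))) + 1) + 8 = -27] +8 is outermost — subtract 8 both sides. So sub: (4*(-(x + 7))) + 1 = -35.
Step 2. [(4*(-(x + 7))) + 1 = -35] +1 is outermost — subtract 1 both sides. So sub: 4*(-(x + 7)) = -36.
Step 3. [4*(-(x + 7)) = -36] leading coefficient 4: divide by 4, so div: -(x + 7) = -9.
Step 4. [-(x + 7) = -9] flip signs both sides, so neg: x + 7 = 9.
Step 5. [x + 7 = 9] +7 is outermost — subtract 7 both sides. So sub: x = 2.

Answer: x ∈ {2}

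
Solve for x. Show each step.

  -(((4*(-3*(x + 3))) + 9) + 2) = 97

Step 1. [-(((4*(-3*(x + 3))) + 9) + 2) = 97] flip signs both sides, so neg: ((4*(-3*(x + 3))) + 9) + 2 = -97.
Step 2. [((4*(-3*(x + 3))) + 9) + 2 = -97] subtract 2: x sits inside (… + 2). So sub: (4*(-3*(x + 3))) + 9 = -99.
Step 3. [(4*(-3*(x + 3))) + 9 = -99] the outer +9 inverts by subtracting 9. So sub: 4*(-3*(x + 3)) = -108.
Step 4. [4*(-3*(x + 3)) = -108] divide by the outer 4, so div: -3*(x + 3) = -27.
Step 5. [-3*(x + 3) = -27] -3·(inner) — divide through by -3, so div: x + 3 = 9.
Step 6. [x + 3 = 9] subtract 3: x sits inside (… + 3). So sub: x = 6.

Answer: x ∈ {6}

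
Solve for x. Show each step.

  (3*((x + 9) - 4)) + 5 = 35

Step 1. [(3*((x + 9) - 4)) + 5 = 35] subtract 5: x sits inside (… + 5) ⇒ sub: 3*((x + 9) - 4) = 30.
Step 2. [3*((x + 9) - 4) = 30] divide by the outer 3. So div: (x + 9) - 4 = 10.
Step 3. [(x + 9) - 4 = 10] -4 is outermost — add 4 both sides. So sub: x + 9 = 14.
Step 4. [x + 9 = 14] the outer +9 inverts by subtracting 9 ⇒ sub: x = 5.

Answer: x ∈ {5}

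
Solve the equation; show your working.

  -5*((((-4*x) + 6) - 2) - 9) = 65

Step 1. [-5*((((-4*x) + 6) - 2) - 9) = 65] leading coefficient -5: divide by -5. So div: (((-4*x) + 6) - 2) - 9 = -13.
Step 2. [(((-4*x) + 6) - 2) - 9 = -13] -9 is outermost — add 9 both sides. So sub: ((-4*x) + 6) - 2 = -4.
Step 3. [((-4*x) + 6) - 2 = -4] -2 is outermost — add 2 both sides. So sub: (-4*x) + 6 = -2.
Step 4. [(-4*x) + 6 = -2] 6 comes off first (subtract 6), so sub: -4*x = -8.
Step 5. [-4*x = -8] leading coefficient -4: divide by -4 ⇒ div: x = 2.

Answer: x ∈ {2}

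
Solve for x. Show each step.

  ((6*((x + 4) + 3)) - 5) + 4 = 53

Step 1. [((6*((x + 4) + 3)) - 5) + 4 = 53] subtract 4: x sits inside (… + 4) ⇒ sub: (6*((x + 4) + 3)) - 5 = 49.
Step 2. [(6*((x + 4) + 3)) - 5 = 49] peel the -5: add 5 from each side. So sub: 6*((x + 4) + 3) = 54.
Step 3. [6*((x + 4) + 3) = 54] 6 out front; divide by 6 ⇒ div: (x + 4) + 3 = 9.
Step 4. [(x + 4) + 3 = 9] subtract 3: x sits inside (… + 3), so sub: x + 4 = 6.
Step 5. [x + 4 = 6] 4 comes off first (subtract 4). So sub: x = 2.

Answer: x ∈ {2}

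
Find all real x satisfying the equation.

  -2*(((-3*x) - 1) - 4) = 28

Step 1. [-2*(((-3*x) - 1) - 4) = 28] leading coefficient -2: divide by -2, so div: ((-3*x) - 1) - 4 = -14.
Step 2. [((-3*x) - 1) - 4 = -14] the outer -4 inverts by adding 4 ⇒ sub: (-3*x) - 1 = -10.
Step 3. [(-3*x) - 1 = -10] -1 is outermost — add 1 both sides. So sub: -3*x = -9.
Step 4. [-3*x = -9] divide by the outer -3, so div: x = 3.

Answer: x ∈ {3}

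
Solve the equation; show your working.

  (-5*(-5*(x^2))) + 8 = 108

Step 1. [(-5*(-5*(x^2))) + 8 = 108] subtract 8: x sits inside (… + 8) ⇒ sub: -5*(-5*(x^2)) = 100.
Step 2. [-5*(-5*(x^2)) = 100] divide by the outer -5 ⇒ div: -5*(x^2) = -20.
Step 3. [-5*(x^2) = -20] -5·(inner) — divide through by -5 ⇒ div: x^2 = 4.
Step 4. [x^2 = 4] √ both sides: 4 ≥ 0 gives two branches, so sqrt: x = 2 or -2.

Answer: x ∈ {-2, 2}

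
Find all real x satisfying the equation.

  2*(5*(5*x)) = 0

Step 1. [2*(5*(5*x)) = 0] LHS = 2·(…); ÷2 both sides, so div: 5*(5*x) = 0.
Step 2. [5*(5*x) = 0] 5 out front; divide by 5. So div: 5*x = 0.
Step 3. [5*x = 0] 5·(inner) — divide through by 5. So div: x = 0.

Answer: x ∈ {0}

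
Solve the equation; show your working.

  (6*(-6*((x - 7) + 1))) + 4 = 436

Step 1. [(6*(-6*((x - 7) + 1))) + 4 = 436] the outer +4 inverts by subtracting 4 ⇒ sub: 6*(-6*((x - 7) + 1)) = 432.
Step 2. [6*(-6*((x - 7) + 1)) = 432] leading coefficient 6: divide by 6. So div: -6*((x - 7) + 1) = 72.
Step 3. [-6*((x - 7) + 1) = 72] leading coefficient -6: divide by -6. So div: (x - 7) + 1 = -12.
Step 4. [(x - 7) + 1 = -12] peel the +1: subtract 1 from each side, so sub: x - 7 = -13.
Step 5. [x - 7 = -13] the outer -7 inverts by adding 7, so sub: x = -6.

Answer: x ∈ {-6}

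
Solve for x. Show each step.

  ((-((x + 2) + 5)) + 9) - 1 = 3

Step 1. [((-((x + 2) + 5)) + 9) - 1 = 3] add 1: x sits inside (… - 1). So sub: (-((x + 2) + 5)) + 9 = 4.
Step 2. [(-((x + 2) + 5)) + 9 = 4] 9 comes off first (subtract 9) ⇒ sub: -((x + 2) + 5) = -5.
Step 3. [-((x + 2) + 5) = -5] leading − — multiply by −1, so neg: (x + 2) + 5 = 5.
Step 4. [(x + 2) + 5 = 5] peel the +5: subtract 5 from each side. So sub: x + 2 = 0.
Step 5. [x + 2 = 0] 2 comes off first (subtract 2), so sub: x = -2.

Answer: x ∈ {-2}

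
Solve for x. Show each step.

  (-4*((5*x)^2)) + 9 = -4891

Step 1. [(-4*((5*x)^2)) + 9 = -4891] subtract 9: x sits inside (… + 9) ⇒ sub: -4*((5*x)^2) = -4900.
Step 2. [-4*((5*x)^2) = -4900] divide by the outer -4 ⇒ div: (5*x)^2 = 1225.
Step 3. [(5*x)^2 = 1225] 1225 ≥ 0, LHS is (·)² — take ±√, so sqrt: 5*x = 35 or -35.
Step 4. [5*x = 35 or -35] 5·(inner) — divide through by 5, so div: x = 7 or -7.

Answer: x ∈ {-7, 7}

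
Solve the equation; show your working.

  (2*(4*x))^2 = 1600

Step 1. [(2*(4*x))^2 = 1600] 1600 ≥ 0, LHS is (·)² — take ±√ ⇒ sqrt: 2*(4*x) = 40 or -40.
Step 2. [2*(4*x) = 40 or -40] 2·(inner) — divide through by 2, so div: 4*x = 20 or -20.
Step 3. [4*x = 20 or -20] 4·(inner) — divide through by 4, so div: x = 5 or -5.

Answer: x ∈ {-5, 5}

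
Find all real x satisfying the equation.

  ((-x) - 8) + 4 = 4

Step 1. [((-x) - 8) + 4 = 4] the outer +4 inverts by subtracting 4, so sub: (-x) - 8 = 0.
Step 2. [(-x) - 8 = 0] peel the -8: add 8 from each side ⇒ sub: -x = 8.
Step 3. [-x = 8] leading − — multiply by −1. So neg: x = -8.

Answer: x ∈ {-8}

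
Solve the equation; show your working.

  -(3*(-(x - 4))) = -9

Step 1. [-(3*(-(x - 4))) = -9] LHS negated; negate both sides ⇒ neg: 3*(-(x - 4)) = 9.
Step 2. [3*(-(x - 4)) = 9] 3 out front; divide by 3. So div: -(x - 4) = 3.
Step 3. [-(x - 4) = 3] flip signs both sides, so neg: x - 4 = -3.
Step 4. [x - 4 = -3] add 4: x sits inside (… - 4), so sub: x = 1.

Answer: x ∈ {1}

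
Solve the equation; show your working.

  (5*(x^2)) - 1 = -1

Step 1. [(5*(x^2)) - 1 = -1] 1 comes off first (add 1). So sub: 5*(x^2) = 0.
Step 2. [5*(x^2) = 0] divide by the outer 5 ⇒ div: x^2 = 0.
Step 3. [x^2 = 0] LHS squared, RHS 0 ≥ 0: apply √ (±), so sqrt: x = 0.

Answer: x ∈ {0}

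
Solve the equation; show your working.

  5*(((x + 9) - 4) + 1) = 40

Step 1. [5*(((x + 9) - 4) + 1) = 40] 5·(inner) — divide through by 5 ⇒ div: ((x + 9) - 4) + 1 = 8.
Step 2. [((x + 9) - 4) + 1 = 8] the outer +1 inverts by subtracting 1, so sub: (x + 9) - 4 = 7.
Step 3. [(x + 9) - 4 = 7] 4 comes off first (add 4) ⇒ sub: x + 9 = 11.
Step 4. [x + 9 = 11] peel the +9: subtract 9 from each side, so sub: x = 2.

Answer: x ∈ {2}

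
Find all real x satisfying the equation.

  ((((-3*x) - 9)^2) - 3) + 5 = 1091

Step 1. [((((-3*x) - 9)^2) - 3) + 5 = 1091] the outer +5 inverts by subtracting 5 ⇒ sub: (((-3*x) - 9)^2) - 3 = 1086.
Step 2. [(((-3*x) - 9)^2) - 3 = 1086] the outer -3 inverts by adding 3 ⇒ sub: ((-3*x) - 9)^2 = 1089.
Step 3. [((-3*x) - 9)^2 = 1089] √ both sides: 1089 ≥ 0 gives two branches. So sqrt: (-3*x) - 9 = 33 or -33.
Step 4. [(-3*x) - 9 = 33 or -33] common factor -3 (LHS and 33 or -33) — divide through ⇒ factor: x + 3 = -11 or 11.
Step 5. [x + 3 = -11 or 11] 3 comes off first (subtract 3). So sub: x = -14 or 8.

Answer: x ∈ {-14, 8}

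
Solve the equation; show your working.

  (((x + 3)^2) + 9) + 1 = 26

Step 1. [(((x + 3)^2) + 9) + 1 = 26] the outer +1 inverts by subtracting 1 ⇒ sub: ((x + 3)^2) + 9 = 25.
Step 2. [((x + 3)^2) + 9 = 25] subtract 9: x sits inside (… + 9). So sub: (x + 3)^2 = 16.
Step 3. [(x + 3)^2 = 16] √ both sides: 16 ≥ 0 gives two branches. So sqrt: x + 3 = 4 or -4.
Step 4. [x + 3 = 4 or -4] peel the +3: subtract 3 from each side. So sub: x = 1 or -7.

Answer: x ∈ {-7, 1}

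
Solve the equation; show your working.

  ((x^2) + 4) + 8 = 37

Step 1. [((x^2) + 4) + 8 = 37] +8 is outermost — subtract 8 both sides, so sub: (x^2) + 4 = 29.
Step 2. [(x^2) + 4 = 29] 4 comes off first (subtract 4) ⇒ sub: x^2 = 25.
Step 3. [x^2 = 25] √ both sides: 25 ≥ 0 gives two branches ⇒ sqrt: x = 5 or -5.

Answer: x ∈ {-5, 5}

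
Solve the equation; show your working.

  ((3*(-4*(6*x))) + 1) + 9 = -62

Step 1. [((3*(-4*(6*x))) + 1) + 9 = -62] the outer +9 inverts by subtracting 9 ⇒ sub: (3*(-4*(6*x))) + 1 = -71.
Step 2. [(3*(-4*(6*x))) + 1 = -71] peel the +1: subtract 1 from each side, so sub: 3*(-4*(6*x)) = -72.
Step 3. [3*(-4*(6*x)) = -72] leading coefficient 3: divide by 3 ⇒ div: -4*(6*x) = -24.
Step 4. [-4*(6*x) = -24] LHS = -4·(…); ÷-4 both sides, so div: 6*x = 6.
Step 5. [6*x = 6] leading coefficient 6: divide by 6, so div: x = 1.

Answer: x ∈ {1}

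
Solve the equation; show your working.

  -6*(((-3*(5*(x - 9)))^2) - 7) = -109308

Step 1. [-6*(((-3*(5*(x - 9)))^2) - 7) = -109308] -6·(inner) — divide through by -6 ⇒ div: ((-3*(5*(x - 9)))^2) - 7 = 18218.
Step 2. [((-3*(5*(x - 9)))^2) - 7 = 18218] 7 comes off first (add 7), so sub: (-3*(5*(x - 9)))^2 = 18225.
Step 3. [(-3*(5*(x - 9)))^2 = 18225] 18225 ≥ 0, LHS is (·)² — take ±√, so sqrt: -3*(5*(x - 9)) = 135 or -135.
Step 4. [-3*(5*(x - 9)) = 135 or -135] divide by the outer -3 ⇒ div: 5*(x - 9) = -45 or 45.
Step 5. [5*(x - 9) = -45 or 45] LHS = 5·(…); ÷5 both sides, so div: x - 9 = -9 or 9.
Step 6. [x - 9 = -9 or 9] -9 is outermost — add 9 both sides ⇒ sub: x = 0 or 18.

Answer: x ∈ {0, 18}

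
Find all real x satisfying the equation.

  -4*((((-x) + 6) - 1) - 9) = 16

Step 1. [-4*((((-x) + 6) - 1) - 9) = 16] -4 out front; divide by -4, so div: (((-x) + 6) - 1) - 9 = -4.
Step 2. [(((-x) + 6) - 1) - 9 = -4] 9 comes off first (add 9). So sub: ((-x) + 6) - 1 = 5.
Step 3. [((-x) + 6) - 1 = 5] 1 comes off first (add 1). So sub: (-x) + 6 = 6.
Step 4. [(-x) + 6 = 6] the outer +6 inverts by subtracting 6 ⇒ sub: -x = 0.
Step 5. [-x = 0] leading − — multiply by −1. So neg: x = 0.

Answer: x ∈ {0}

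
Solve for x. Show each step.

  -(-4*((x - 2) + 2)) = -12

Step 1. [-(-4*((x - 2) + 2)) = -12] LHS negated; negate both sides ⇒ neg: -4*((x - 2) + 2) = 12.
Step 2. [-4*((x - 2) + 2) = 12] leading coefficient -4: divide by -4. So div: (x - 2) + 2 = -3.
Step 3. [(x - 2) + 2 = -3] the outer +2 inverts by subtracting 2. So sub: x - 2 = -5.
Step 4. [x - 2 = -5] -2 is outermost — add 2 both sides ⇒ sub: x = -3.

Answer: x ∈ {-3}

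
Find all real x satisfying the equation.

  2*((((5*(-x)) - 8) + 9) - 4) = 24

Step 1. [2*((((5*(-x)) - 8) + 9) - 4) = 24] LHS = 2·(…); ÷2 both sides. So div: (((5*(-x)) - 8) + 9) - 4 = 12.
Step 2. [(((5*(-x)) - 8) + 9) - 4 = 12] -4 is outermost — add 4 both sides ⇒ sub: ((5*(-x)) - 8) + 9 = 16.
Step 3. [((5*(-x)) - 8) + 9 = 16] peel the +9: subtract 9 from each side ⇒ sub: (5*(-x)) - 8 = 7.
Step 4. [(5*(-x)) - 8 = 7] -8 is outermost — add 8 both sides, so sub: 5*(-x) = 15.
Step 5. [5*(-x) = 15] LHS = 5·(…); ÷5 both sides ⇒ div: -x = 3.
Step 6. [-x = 3] flip signs both sides ⇒ neg: x = -3.

Answer: x ∈ {-3}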